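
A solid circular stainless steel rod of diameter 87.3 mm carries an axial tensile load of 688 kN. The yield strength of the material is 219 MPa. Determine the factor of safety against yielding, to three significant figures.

n = 1.91

A = πd²/4 = 5986 mm².
σ = F/A = 688000/5986 = 114.9 MPa.
n = 219/114.9 = 1.905.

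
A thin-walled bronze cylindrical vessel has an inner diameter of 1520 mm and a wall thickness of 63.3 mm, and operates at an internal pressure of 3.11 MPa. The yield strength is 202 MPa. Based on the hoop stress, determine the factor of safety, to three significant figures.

n = 5.41

σ_h = pD/(2t) = 3.11×1520/(2×63.3) = 37.34 MPa.
n = 202/37.34 = 5.410.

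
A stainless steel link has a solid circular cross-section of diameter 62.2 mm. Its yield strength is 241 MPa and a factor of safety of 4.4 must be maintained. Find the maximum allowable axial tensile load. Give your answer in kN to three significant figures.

F_allow = 166 kN

σ_allow = 241/4.4 = 54.77 MPa.
A = πd²/4 = π×62.2²/4 = 3039 mm².
F_allow = σ_allow × A = 54.77×3039 = 166400 N.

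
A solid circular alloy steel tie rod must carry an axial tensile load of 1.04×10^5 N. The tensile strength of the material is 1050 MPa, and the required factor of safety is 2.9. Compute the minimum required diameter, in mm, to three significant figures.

d = 19.1 mm

Allowable stress σ_allow = 1050/2.9 = 362.1 MPa.
Required area A = F/σ_allow = 104000/362.1 = 287.2 mm².
A = πd²/4 → d = √(4A/π) = 19.12 mm.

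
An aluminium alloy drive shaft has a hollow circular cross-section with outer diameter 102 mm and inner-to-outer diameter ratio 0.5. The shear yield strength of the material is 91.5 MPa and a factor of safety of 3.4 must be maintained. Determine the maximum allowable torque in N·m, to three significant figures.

T_allow = 5260 N·m

τ_allow = 91.5/3.4 = 26.91 MPa.
For a hollow shaft T_allow = τ_allow·πd_o³(1−k⁴)/16 with 1−k⁴ = 0.9375, so πd_o³(1−k⁴)/16 = 195300 mm³.
T_allow = 26.91×195300 = 5.257×10^6 N·mm = 5257 N·m.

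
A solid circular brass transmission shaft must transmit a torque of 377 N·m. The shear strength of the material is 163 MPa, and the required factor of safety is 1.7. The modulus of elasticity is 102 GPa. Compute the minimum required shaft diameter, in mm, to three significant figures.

Allowable shear stress τ_allow = 163/1.7 = 95.88 MPa.
For a solid shaft τ = 16T/(πd³), so d³ = 16T/(π τ_allow) = 16×377000/(π×95.88) = 20030 mm³.
d = (20030)^(1/3) = 27.16 mm.

d = 27.2 mm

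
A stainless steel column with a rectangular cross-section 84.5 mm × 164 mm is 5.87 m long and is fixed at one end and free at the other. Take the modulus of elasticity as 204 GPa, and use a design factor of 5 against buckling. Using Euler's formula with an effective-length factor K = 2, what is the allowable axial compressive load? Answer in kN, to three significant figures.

Buckling occurs about the weak axis: I_min = h·b³/12 = 164×84.5³/12 = 8.246×10^6 mm⁴ (b = 84.5 mm is the smaller dimension).
Effective length L_e = KL = 2×5.87 m = 11740 mm.
Euler critical load P_cr = π²EI/L_e² = π²×204000×8.246×10^6/11740² = 120500 N.
P_allow = P_cr/n = 120500/5 = 24090 N.

P_allow = 24.1 kN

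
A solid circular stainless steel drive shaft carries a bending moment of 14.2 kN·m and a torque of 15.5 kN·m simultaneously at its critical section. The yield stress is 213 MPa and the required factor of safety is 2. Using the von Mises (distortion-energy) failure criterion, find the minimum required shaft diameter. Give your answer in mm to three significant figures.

σ_allow = σ_y/n = 213/2 = 106.5 MPa.
For a solid shaft σ_b = 32M/(πd³) and τ = 16T/(πd³), so the von Mises stress is σ' = (16/πd³)·√(4M²+3T²).
√(4M²+3T²) = √(4×(1.420×10^7)² + 3×(1.550×10^7)²) = 3.908×10^7 N·mm.
d³ = 16×3.908×10^7/(π×106.5) = 1.869×10^6 mm³.
d = 123.2 mm.

d = 123 mm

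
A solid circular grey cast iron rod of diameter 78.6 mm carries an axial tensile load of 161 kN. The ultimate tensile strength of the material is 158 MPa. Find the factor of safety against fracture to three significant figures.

A = πd²/4 = 4852 mm².
σ = F/A = 161000/4852 = 33.18 MPa.
n = 158/33.18 = 4.762.

n = 4.76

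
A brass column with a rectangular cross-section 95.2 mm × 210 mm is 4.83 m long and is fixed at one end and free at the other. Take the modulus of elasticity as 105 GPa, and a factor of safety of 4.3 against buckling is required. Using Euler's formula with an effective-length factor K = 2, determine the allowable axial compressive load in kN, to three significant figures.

P_allow = 39.0 kN

Buckling occurs about the weak axis: I_min = h·b³/12 = 210×95.2³/12 = 1.510×10^7 mm⁴ (b = 95.2 mm is the smaller dimension).
Effective length L_e = KL = 2×4.83 m = 9660 mm.
Euler critical load P_cr = π²EI/L_e² = π²×105000×1.510×10^7/9660² = 167700 N.
P_allow = P_cr/n = 167700/4.3 = 39000 N.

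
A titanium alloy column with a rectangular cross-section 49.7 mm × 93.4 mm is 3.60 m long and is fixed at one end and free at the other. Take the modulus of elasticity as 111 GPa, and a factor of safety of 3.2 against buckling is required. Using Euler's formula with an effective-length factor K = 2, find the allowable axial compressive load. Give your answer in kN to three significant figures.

P_allow = 6.31 kN

Buckling occurs about the weak axis: I_min = h·b³/12 = 93.4×49.7³/12 = 955500 mm⁴ (b = 49.7 mm is the smaller dimension).
Effective length L_e = KL = 2×3.60 m = 7200 mm.
Euler critical load P_cr = π²EI/L_e² = π²×111000×955500/7200² = 20190 N.
P_allow = P_cr/n = 20190/3.2 = 6310 N.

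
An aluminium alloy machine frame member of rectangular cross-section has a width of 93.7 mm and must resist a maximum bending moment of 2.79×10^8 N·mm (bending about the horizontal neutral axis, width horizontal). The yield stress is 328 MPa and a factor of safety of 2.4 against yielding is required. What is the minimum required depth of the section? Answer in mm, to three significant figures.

h = 362 mm

σ_allow = 328/2.4 = 136.7 MPa.
For a rectangular section σ = 6M/(bh²), so h² = 6M/(b σ_allow) = 6×2.7900×10^8/(93.7×136.7) = 130700 mm².
h = 361.6 mm.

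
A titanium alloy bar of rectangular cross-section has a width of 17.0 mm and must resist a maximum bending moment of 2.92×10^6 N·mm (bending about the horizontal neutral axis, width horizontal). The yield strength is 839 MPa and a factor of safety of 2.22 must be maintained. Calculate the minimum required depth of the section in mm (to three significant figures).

σ_allow = 839/2.22 = 377.9 MPa.
For a rectangular section σ = 6M/(bh²), so h² = 6M/(b σ_allow) = 6×2920000/(17.0×377.9) = 2727 mm².
h = 52.22 mm.

h = 52.2 mm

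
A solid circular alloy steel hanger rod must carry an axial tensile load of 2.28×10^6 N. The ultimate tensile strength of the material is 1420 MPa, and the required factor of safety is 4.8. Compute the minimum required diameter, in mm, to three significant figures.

Allowable stress σ_allow = 1420/4.8 = 295.8 MPa.
Required area A = F/σ_allow = 2280000/295.8 = 7707 mm².
A = πd²/4 → d = √(4A/π) = 99.06 mm.

d = 99.1 mm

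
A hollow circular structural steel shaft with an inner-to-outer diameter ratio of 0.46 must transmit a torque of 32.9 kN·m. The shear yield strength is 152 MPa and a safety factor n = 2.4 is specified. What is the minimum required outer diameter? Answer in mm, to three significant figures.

d_o = 140 mm

τ_allow = 152/2.4 = 63.33 MPa.
For a hollow shaft τ = 16T/[πd_o³(1−k⁴)] with k = 0.46, so 1−k⁴ = 0.9552.
d_o³ = 16T/[π τ_allow (1−k⁴)] = 16×3.2900×10^7/(π×63.33×0.9552) = 2.770×10^6 mm³.
d_o = 140.4 mm.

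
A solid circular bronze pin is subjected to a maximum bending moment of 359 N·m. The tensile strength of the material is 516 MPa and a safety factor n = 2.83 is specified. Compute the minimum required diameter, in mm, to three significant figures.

d = 27.2 mm

σ_allow = 516/2.83 = 182.3 MPa.
For a solid circular section σ = 32M/(πd³), so d³ = 32M/(π σ_allow) = 32×359000/(π×182.3) = 20060 mm³.
d = 27.17 mm.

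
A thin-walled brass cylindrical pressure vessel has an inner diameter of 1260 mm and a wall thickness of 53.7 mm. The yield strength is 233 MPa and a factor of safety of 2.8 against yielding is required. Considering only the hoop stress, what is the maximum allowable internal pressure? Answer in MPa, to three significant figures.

p_allow = 7.09 MPa

σ_allow = 233/2.8 = 83.21 MPa.
σ_h = pD/(2t) → p_allow = 2σ_allow t/D = 2×83.21×53.7/1260 = 7.093 MPa.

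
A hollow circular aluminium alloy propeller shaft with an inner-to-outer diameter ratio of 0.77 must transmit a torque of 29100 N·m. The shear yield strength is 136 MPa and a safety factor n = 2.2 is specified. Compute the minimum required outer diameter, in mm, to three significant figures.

τ_allow = 136/2.2 = 61.82 MPa.
For a hollow shaft τ = 16T/[πd_o³(1−k⁴)] with k = 0.77, so 1−k⁴ = 0.6485.
d_o³ = 16T/[π τ_allow (1−k⁴)] = 16×2.9100×10^7/(π×61.82×0.6485) = 3.697×10^6 mm³.
d_o = 154.6 mm.

d_o = 155 mm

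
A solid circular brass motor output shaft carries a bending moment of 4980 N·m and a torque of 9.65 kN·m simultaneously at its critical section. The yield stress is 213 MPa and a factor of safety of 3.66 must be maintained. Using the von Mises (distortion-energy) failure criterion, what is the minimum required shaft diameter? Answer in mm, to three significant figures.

d = 119 mm

σ_allow = σ_y/n = 213/3.66 = 58.20 MPa.
For a solid shaft σ_b = 32M/(πd³) and τ = 16T/(πd³), so the von Mises stress is σ' = (16/πd³)·√(4M²+3T²).
√(4M²+3T²) = √(4×(4.980×10^6)² + 3×(9.650×10^6)²) = 1.946×10^7 N·mm.
d³ = 16×1.946×10^7/(π×58.20) = 1.703×10^6 mm³.
d = 119.4 mm.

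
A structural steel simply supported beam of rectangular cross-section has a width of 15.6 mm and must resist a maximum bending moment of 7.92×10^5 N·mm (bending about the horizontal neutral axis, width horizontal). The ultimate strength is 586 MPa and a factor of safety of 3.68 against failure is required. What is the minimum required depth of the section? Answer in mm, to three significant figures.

h = 43.7 mm

σ_allow = 586/3.68 = 159.2 MPa.
For a rectangular section σ = 6M/(bh²), so h² = 6M/(b σ_allow) = 6×792000/(15.6×159.2) = 1913 mm².
h = 43.74 mm.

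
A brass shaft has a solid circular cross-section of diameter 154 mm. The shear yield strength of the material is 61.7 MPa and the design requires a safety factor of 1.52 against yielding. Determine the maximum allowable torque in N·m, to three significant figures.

τ_allow = 61.7/1.52 = 40.59 MPa.
For a solid shaft T_allow = τ_allow·πd³/16; πd³/16 = π×154³/16 = 717100 mm³.
T_allow = 40.59×717100 = 2.911×10^7 N·mm = 29110 N·m.

T_allow = 29100 N·m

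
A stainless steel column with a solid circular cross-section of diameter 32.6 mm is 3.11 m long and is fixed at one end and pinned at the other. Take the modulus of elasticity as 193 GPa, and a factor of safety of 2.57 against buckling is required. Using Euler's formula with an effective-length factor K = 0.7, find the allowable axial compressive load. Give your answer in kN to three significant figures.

I = πd⁴/64 = π×32.6⁴/64 = 55440 mm⁴.
Effective length L_e = KL = 0.7×3.11 m = 2177 mm.
Euler critical load P_cr = π²EI/L_e² = π²×193000×55440/2177² = 22280 N.
P_allow = P_cr/n = 22280/2.57 = 8671 N.

P_allow = 8.67 kN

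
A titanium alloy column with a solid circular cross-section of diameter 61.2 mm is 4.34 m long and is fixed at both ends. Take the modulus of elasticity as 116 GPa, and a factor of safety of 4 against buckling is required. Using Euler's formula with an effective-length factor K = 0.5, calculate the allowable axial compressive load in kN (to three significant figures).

I = πd⁴/64 = π×61.2⁴/64 = 688600 mm⁴.
Effective length L_e = KL = 0.5×4.34 m = 2170 mm.
Euler critical load P_cr = π²EI/L_e² = π²×116000×688600/2170² = 167400 N.
P_allow = P_cr/n = 167400/4 = 41860 N.

P_allow = 41.9 kN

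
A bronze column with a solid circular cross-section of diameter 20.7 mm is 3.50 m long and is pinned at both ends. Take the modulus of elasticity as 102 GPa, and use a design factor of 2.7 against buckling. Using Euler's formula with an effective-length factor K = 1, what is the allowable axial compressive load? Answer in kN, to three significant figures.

I = πd⁴/64 = π×20.7⁴/64 = 9013 mm⁴.
Effective length L_e = KL = 1×3.50 m = 3500 mm.
Euler critical load P_cr = π²EI/L_e² = π²×102000×9013/3500² = 740.7 N.
P_allow = P_cr/n = 740.7/2.7 = 274.3 N.

P_allow = 0.274 kN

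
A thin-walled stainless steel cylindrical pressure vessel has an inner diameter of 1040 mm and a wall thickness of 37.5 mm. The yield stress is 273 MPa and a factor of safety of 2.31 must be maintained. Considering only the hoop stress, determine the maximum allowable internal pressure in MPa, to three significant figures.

p_allow = 8.52 MPa

σ_allow = 273/2.31 = 118.2 MPa.
σ_h = pD/(2t) → p_allow = 2σ_allow t/D = 2×118.2×37.5/1040 = 8.523 MPa.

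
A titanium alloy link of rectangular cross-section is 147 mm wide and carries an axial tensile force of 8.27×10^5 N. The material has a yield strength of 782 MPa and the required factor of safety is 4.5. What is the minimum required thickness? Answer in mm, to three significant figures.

t = 32.4 mm

σ_allow = 782/4.5 = 173.8 MPa.
Required area A = F/σ_allow = 827000/173.8 = 4759 mm².
t = A/w = 4759/147 = 32.37 mm.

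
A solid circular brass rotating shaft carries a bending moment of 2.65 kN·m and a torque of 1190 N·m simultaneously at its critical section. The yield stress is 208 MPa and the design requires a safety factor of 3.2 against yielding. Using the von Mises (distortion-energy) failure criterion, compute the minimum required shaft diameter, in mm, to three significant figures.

σ_allow = σ_y/n = 208/3.2 = 65.00 MPa.
For a solid shaft σ_b = 32M/(πd³) and τ = 16T/(πd³), so the von Mises stress is σ' = (16/πd³)·√(4M²+3T²).
√(4M²+3T²) = √(4×(2.650×10^6)² + 3×(1.190×10^6)²) = 5.687×10^6 N·mm.
d³ = 16×5.687×10^6/(π×65.00) = 445600 mm³.
d = 76.38 mm.

d = 76.4 mm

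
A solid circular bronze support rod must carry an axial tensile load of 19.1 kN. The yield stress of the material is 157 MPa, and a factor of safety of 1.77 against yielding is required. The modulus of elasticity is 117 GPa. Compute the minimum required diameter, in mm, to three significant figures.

Allowable stress σ_allow = 157/1.77 = 88.70 MPa.
Required area A = F/σ_allow = 19100/88.70 = 215.3 mm².
A = πd²/4 → d = √(4A/π) = 16.56 mm.

d = 16.6 mm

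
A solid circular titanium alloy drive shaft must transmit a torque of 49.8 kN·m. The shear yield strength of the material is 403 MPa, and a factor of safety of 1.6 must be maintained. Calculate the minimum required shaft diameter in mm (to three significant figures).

Allowable shear stress τ_allow = 403/1.6 = 251.9 MPa.
For a solid shaft τ = 16T/(πd³), so d³ = 16T/(π τ_allow) = 16×4.9800×10^7/(π×251.9) = 1.007×10^6 mm³.
d = (1.007×10^6)^(1/3) = 100.2 mm.

d = 100 mm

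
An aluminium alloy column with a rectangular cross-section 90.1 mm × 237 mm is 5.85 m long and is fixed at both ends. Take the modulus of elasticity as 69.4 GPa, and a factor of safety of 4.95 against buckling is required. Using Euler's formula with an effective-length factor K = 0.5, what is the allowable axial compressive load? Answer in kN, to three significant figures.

P_allow = 234 kN

Buckling occurs about the weak axis: I_min = h·b³/12 = 237×90.1³/12 = 1.445×10^7 mm⁴ (b = 90.1 mm is the smaller dimension).
Effective length L_e = KL = 0.5×5.85 m = 2925 mm.
Euler critical load P_cr = π²EI/L_e² = π²×69400×1.445×10^7/2925² = 1.157×10^6 N.
P_allow = P_cr/n = 1.157×10^6/4.95 = 233600 N.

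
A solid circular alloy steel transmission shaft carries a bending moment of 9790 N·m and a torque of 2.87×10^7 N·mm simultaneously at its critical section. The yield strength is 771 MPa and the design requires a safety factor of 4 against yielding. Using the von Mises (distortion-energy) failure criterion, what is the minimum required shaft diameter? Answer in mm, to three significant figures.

d = 112 mm

σ_allow = σ_y/n = 771/4 = 192.8 MPa.
For a solid shaft σ_b = 32M/(πd³) and τ = 16T/(πd³), so the von Mises stress is σ' = (16/πd³)·√(4M²+3T²).
√(4M²+3T²) = √(4×(9.790×10^6)² + 3×(2.870×10^7)²) = 5.343×10^7 N·mm.
d³ = 16×5.343×10^7/(π×192.8) = 1.412×10^6 mm³.
d = 112.2 mm.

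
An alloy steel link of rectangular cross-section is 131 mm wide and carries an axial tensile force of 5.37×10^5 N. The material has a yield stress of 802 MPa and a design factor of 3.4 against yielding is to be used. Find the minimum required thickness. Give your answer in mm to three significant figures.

t = 17.4 mm

σ_allow = 802/3.4 = 235.9 MPa.
Required area A = F/σ_allow = 537000/235.9 = 2277 mm².
t = A/w = 2277/131 = 17.38 mm.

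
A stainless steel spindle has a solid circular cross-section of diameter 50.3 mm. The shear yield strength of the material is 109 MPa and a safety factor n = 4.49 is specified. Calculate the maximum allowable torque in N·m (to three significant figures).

τ_allow = 109/4.49 = 24.28 MPa.
For a solid shaft T_allow = τ_allow·πd³/16; πd³/16 = π×50.3³/16 = 24990 mm³.
T_allow = 24.28×24990 = 606600 N·mm = 606.6 N·m.

T_allow = 607 N·m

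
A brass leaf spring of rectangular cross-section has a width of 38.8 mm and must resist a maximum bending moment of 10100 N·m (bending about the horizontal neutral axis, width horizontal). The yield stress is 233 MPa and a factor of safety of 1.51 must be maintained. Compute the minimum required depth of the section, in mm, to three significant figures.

σ_allow = 233/1.51 = 154.3 MPa.
For a rectangular section σ = 6M/(bh²), so h² = 6M/(b σ_allow) = 6×1.0100×10^7/(38.8×154.3) = 10120 mm².
h = 100.6 mm.

h = 101 mm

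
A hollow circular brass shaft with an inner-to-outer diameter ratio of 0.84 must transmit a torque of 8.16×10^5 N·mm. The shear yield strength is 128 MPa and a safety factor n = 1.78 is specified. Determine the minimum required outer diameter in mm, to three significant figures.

τ_allow = 128/1.78 = 71.91 MPa.
For a hollow shaft τ = 16T/[πd_o³(1−k⁴)] with k = 0.84, so 1−k⁴ = 0.5021.
d_o³ = 16T/[π τ_allow (1−k⁴)] = 16×816000/(π×71.91×0.5021) = 115100 mm³.
d_o = 48.64 mm.

d_o = 48.6 mm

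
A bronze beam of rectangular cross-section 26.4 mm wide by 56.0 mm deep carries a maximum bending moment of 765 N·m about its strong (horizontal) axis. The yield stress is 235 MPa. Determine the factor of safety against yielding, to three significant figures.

n = 4.24

Section modulus S = bh²/6 = 26.4×56.0²/6 = 13800 mm³.
σ = M/S = 765000/13800 = 55.44 MPa.
n = 235/55.44 = 4.239.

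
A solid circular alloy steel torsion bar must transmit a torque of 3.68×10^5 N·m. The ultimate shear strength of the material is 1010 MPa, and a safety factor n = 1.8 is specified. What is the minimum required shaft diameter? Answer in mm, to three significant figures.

d = 149 mm

Allowable shear stress τ_allow = 1010/1.8 = 561.1 MPa.
For a solid shaft τ = 16T/(πd³), so d³ = 16T/(π τ_allow) = 16×3.6800×10^8/(π×561.1) = 3.340×10^6 mm³.
d = (3.340×10^6)^(1/3) = 149.5 mm.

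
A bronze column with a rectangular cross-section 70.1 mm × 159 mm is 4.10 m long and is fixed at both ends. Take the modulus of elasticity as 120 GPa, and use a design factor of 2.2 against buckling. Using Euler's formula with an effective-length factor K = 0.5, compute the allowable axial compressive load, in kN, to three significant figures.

Buckling occurs about the weak axis: I_min = h·b³/12 = 159×70.1³/12 = 4.564×10^6 mm⁴ (b = 70.1 mm is the smaller dimension).
Effective length L_e = KL = 0.5×4.10 m = 2050 mm.
Euler critical load P_cr = π²EI/L_e² = π²×120000×4.564×10^6/2050² = 1.286×10^6 N.
P_allow = P_cr/n = 1.286×10^6/2.2 = 584700 N.

P_allow = 585 kN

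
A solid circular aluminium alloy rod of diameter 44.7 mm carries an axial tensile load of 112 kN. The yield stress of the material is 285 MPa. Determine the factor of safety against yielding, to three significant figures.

A = πd²/4 = 1569 mm².
σ = F/A = 112000/1569 = 71.37 MPa.
n = 285/71.37 = 3.993.

n = 3.99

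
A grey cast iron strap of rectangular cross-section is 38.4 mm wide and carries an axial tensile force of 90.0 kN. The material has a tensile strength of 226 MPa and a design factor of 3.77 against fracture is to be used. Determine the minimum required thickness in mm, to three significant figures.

σ_allow = 226/3.77 = 59.95 MPa.
Required area A = F/σ_allow = 90000/59.95 = 1501 mm².
t = A/w = 1501/38.4 = 39.10 mm.

t = 39.1 mm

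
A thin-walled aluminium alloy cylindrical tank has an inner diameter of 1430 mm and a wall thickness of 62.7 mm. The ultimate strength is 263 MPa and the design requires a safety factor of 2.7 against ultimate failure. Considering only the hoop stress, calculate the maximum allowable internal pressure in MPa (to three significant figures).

σ_allow = 263/2.7 = 97.41 MPa.
σ_h = pD/(2t) → p_allow = 2σ_allow t/D = 2×97.41×62.7/1430 = 8.542 MPa.

p_allow = 8.54 MPa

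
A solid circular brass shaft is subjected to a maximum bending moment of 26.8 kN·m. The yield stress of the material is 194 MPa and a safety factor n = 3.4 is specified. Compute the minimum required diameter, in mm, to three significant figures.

σ_allow = 194/3.4 = 57.06 MPa.
For a solid circular section σ = 32M/(πd³), so d³ = 32M/(π σ_allow) = 32×2.6800×10^7/(π×57.06) = 4.784×10^6 mm³.
d = 168.5 mm.

d = 169 mm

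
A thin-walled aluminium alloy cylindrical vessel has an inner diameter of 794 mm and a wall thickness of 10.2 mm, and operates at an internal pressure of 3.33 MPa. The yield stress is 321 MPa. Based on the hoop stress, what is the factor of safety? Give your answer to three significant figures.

n = 2.48

σ_h = pD/(2t) = 3.33×794/(2×10.2) = 129.6 MPa.
n = 321/129.6 = 2.477.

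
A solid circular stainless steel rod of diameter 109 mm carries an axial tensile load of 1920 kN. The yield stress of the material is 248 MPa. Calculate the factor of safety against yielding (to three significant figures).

n = 1.21

A = πd²/4 = 9331 mm².
σ = F/A = 1920000/9331 = 205.8 MPa.
n = 248/205.8 = 1.205.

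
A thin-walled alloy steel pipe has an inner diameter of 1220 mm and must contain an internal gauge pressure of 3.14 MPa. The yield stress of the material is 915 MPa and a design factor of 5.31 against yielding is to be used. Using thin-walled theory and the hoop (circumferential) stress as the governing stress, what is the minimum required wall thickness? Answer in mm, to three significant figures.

σ_allow = 915/5.31 = 172.3 MPa.
Hoop stress σ_h = pD/(2t), so t = pD/(2σ_allow) = 3.14×1220/(2×172.3) = 11.12 mm.

t = 11.1 mm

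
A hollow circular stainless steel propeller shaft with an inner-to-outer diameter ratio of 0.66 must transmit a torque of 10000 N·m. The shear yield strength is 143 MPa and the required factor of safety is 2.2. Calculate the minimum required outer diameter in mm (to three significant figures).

τ_allow = 143/2.2 = 65.00 MPa.
For a hollow shaft τ = 16T/[πd_o³(1−k⁴)] with k = 0.66, so 1−k⁴ = 0.8103.
d_o³ = 16T/[π τ_allow (1−k⁴)] = 16×1.0000×10^7/(π×65.00×0.8103) = 967000 mm³.
d_o = 98.89 mm.

d_o = 98.9 mm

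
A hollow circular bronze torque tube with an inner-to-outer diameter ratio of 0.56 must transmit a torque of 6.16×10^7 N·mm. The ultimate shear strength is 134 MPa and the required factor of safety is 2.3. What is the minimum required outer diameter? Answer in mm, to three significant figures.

d_o = 181 mm

τ_allow = 134/2.3 = 58.26 MPa.
For a hollow shaft τ = 16T/[πd_o³(1−k⁴)] with k = 0.56, so 1−k⁴ = 0.9017.
d_o³ = 16T/[π τ_allow (1−k⁴)] = 16×6.1600×10^7/(π×58.26×0.9017) = 5.972×10^6 mm³.
d_o = 181.4 mm.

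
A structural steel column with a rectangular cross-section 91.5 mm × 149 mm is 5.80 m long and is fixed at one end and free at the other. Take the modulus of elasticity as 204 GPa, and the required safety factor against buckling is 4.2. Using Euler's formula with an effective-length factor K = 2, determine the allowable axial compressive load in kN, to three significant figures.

Buckling occurs about the weak axis: I_min = h·b³/12 = 149×91.5³/12 = 9.512×10^6 mm⁴ (b = 91.5 mm is the smaller dimension).
Effective length L_e = KL = 2×5.80 m = 11600 mm.
Euler critical load P_cr = π²EI/L_e² = π²×204000×9.512×10^6/11600² = 142300 N.
P_allow = P_cr/n = 142300/4.2 = 33890 N.

P_allow = 33.9 kN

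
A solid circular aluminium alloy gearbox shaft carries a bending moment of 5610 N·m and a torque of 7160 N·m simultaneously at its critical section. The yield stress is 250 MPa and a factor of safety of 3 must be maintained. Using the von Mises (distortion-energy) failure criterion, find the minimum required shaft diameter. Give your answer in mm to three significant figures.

d = 101 mm

σ_allow = σ_y/n = 250/3 = 83.33 MPa.
For a solid shaft σ_b = 32M/(πd³) and τ = 16T/(πd³), so the von Mises stress is σ' = (16/πd³)·√(4M²+3T²).
√(4M²+3T²) = √(4×(5.610×10^6)² + 3×(7.160×10^6)²) = 1.672×10^7 N·mm.
d³ = 16×1.672×10^7/(π×83.33) = 1.022×10^6 mm³.
d = 100.7 mm.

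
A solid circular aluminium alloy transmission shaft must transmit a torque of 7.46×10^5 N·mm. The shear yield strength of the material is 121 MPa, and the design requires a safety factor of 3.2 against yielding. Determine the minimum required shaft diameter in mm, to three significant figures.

Allowable shear stress τ_allow = 121/3.2 = 37.81 MPa.
For a solid shaft τ = 16T/(πd³), so d³ = 16T/(π τ_allow) = 16×746000/(π×37.81) = 100500 mm³.
d = (100500)^(1/3) = 46.49 mm.

d = 46.5 mm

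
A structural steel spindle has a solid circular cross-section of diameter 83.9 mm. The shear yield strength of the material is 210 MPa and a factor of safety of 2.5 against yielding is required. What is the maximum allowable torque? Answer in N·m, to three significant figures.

T_allow = 9740 N·m

τ_allow = 210/2.5 = 84.00 MPa.
For a solid shaft T_allow = τ_allow·πd³/16; πd³/16 = π×83.9³/16 = 116000 mm³.
T_allow = 84.00×116000 = 9.741×10^6 N·mm = 9741 N·m.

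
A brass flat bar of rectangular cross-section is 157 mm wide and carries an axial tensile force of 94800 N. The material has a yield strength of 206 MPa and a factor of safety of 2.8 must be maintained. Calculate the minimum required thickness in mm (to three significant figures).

σ_allow = 206/2.8 = 73.57 MPa.
Required area A = F/σ_allow = 94800/73.57 = 1289 mm².
t = A/w = 1289/157 = 8.207 mm.

t = 8.21 mm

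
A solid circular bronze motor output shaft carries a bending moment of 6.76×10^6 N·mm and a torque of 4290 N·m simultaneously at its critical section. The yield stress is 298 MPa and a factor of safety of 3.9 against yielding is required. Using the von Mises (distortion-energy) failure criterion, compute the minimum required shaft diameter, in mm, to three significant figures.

d = 101 mm

σ_allow = σ_y/n = 298/3.9 = 76.41 MPa.
For a solid shaft σ_b = 32M/(πd³) and τ = 16T/(πd³), so the von Mises stress is σ' = (16/πd³)·√(4M²+3T²).
√(4M²+3T²) = √(4×(6.760×10^6)² + 3×(4.290×10^6)²) = 1.543×10^7 N·mm.
d³ = 16×1.543×10^7/(π×76.41) = 1.028×10^6 mm³.
d = 100.9 mm.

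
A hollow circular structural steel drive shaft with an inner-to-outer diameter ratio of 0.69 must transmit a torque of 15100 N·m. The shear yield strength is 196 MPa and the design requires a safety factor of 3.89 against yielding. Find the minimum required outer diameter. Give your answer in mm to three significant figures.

d_o = 125 mm

τ_allow = 196/3.89 = 50.39 MPa.
For a hollow shaft τ = 16T/[πd_o³(1−k⁴)] with k = 0.69, so 1−k⁴ = 0.7733.
d_o³ = 16T/[π τ_allow (1−k⁴)] = 16×1.5100×10^7/(π×50.39×0.7733) = 1.974×10^6 mm³.
d_o = 125.4 mm.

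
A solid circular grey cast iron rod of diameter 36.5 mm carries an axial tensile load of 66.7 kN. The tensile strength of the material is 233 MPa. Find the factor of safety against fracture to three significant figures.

A = πd²/4 = 1046 mm².
σ = F/A = 66700/1046 = 63.75 MPa.
n = 233/63.75 = 3.655.

n = 3.66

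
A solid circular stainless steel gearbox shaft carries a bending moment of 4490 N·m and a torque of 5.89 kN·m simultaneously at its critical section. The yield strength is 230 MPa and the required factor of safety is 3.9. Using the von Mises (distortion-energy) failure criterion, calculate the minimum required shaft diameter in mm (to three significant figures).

σ_allow = σ_y/n = 230/3.9 = 58.97 MPa.
For a solid shaft σ_b = 32M/(πd³) and τ = 16T/(πd³), so the von Mises stress is σ' = (16/πd³)·√(4M²+3T²).
√(4M²+3T²) = √(4×(4.490×10^6)² + 3×(5.890×10^6)²) = 1.359×10^7 N·mm.
d³ = 16×1.359×10^7/(π×58.97) = 1.174×10^6 mm³.
d = 105.5 mm.

d = 105 mm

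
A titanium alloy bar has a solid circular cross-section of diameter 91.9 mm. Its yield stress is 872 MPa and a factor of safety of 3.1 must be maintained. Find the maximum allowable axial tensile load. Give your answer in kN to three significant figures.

F_allow = 1870 kN

σ_allow = 872/3.1 = 281.3 MPa.
A = πd²/4 = π×91.9²/4 = 6633 mm².
F_allow = σ_allow × A = 281.3×6633 = 1.866×10^6 N.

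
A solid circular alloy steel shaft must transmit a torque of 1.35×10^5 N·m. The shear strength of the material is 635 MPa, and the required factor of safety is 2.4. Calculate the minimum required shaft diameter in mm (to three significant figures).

d = 137 mm

Allowable shear stress τ_allow = 635/2.4 = 264.6 MPa.
For a solid shaft τ = 16T/(πd³), so d³ = 16T/(π τ_allow) = 16×1.3500×10^8/(π×264.6) = 2.599×10^6 mm³.
d = (2.599×10^6)^(1/3) = 137.5 mm.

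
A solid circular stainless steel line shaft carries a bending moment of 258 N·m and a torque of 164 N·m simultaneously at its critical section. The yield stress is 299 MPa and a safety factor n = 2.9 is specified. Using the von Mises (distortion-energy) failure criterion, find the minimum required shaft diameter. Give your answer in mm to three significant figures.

σ_allow = σ_y/n = 299/2.9 = 103.1 MPa.
For a solid shaft σ_b = 32M/(πd³) and τ = 16T/(πd³), so the von Mises stress is σ' = (16/πd³)·√(4M²+3T²).
√(4M²+3T²) = √(4×(258000)² + 3×(164000)²) = 589000 N·mm.
d³ = 16×589000/(π×103.1) = 29100 mm³.
d = 30.76 mm.

d = 30.8 mm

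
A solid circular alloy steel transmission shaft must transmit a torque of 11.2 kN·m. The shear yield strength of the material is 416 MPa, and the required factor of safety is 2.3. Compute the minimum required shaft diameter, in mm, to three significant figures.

d = 68.1 mm

Allowable shear stress τ_allow = 416/2.3 = 180.9 MPa.
For a solid shaft τ = 16T/(πd³), so d³ = 16T/(π τ_allow) = 16×1.1200×10^7/(π×180.9) = 315400 mm³.
d = (315400)^(1/3) = 68.07 mm.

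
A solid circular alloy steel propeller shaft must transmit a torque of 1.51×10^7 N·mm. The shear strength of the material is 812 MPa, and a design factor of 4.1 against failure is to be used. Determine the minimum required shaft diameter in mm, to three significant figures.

Allowable shear stress τ_allow = 812/4.1 = 198.0 MPa.
For a solid shaft τ = 16T/(πd³), so d³ = 16T/(π τ_allow) = 16×1.5100×10^7/(π×198.0) = 388300 mm³.
d = (388300)^(1/3) = 72.96 mm.

d = 73.0 mm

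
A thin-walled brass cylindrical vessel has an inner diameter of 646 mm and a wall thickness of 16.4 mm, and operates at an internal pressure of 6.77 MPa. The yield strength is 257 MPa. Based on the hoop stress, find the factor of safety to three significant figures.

σ_h = pD/(2t) = 6.77×646/(2×16.4) = 133.3 MPa.
n = 257/133.3 = 1.927.

n = 1.93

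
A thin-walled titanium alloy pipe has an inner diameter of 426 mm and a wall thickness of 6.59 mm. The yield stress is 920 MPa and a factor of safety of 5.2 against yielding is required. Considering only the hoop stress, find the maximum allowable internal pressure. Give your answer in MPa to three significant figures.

p_allow = 5.47 MPa

σ_allow = 920/5.2 = 176.9 MPa.
σ_h = pD/(2t) → p_allow = 2σ_allow t/D = 2×176.9×6.59/426 = 5.474 MPa.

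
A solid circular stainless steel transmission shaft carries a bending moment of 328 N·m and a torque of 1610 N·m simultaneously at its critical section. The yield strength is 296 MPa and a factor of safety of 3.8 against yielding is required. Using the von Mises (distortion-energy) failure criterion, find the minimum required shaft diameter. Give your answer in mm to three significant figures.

σ_allow = σ_y/n = 296/3.8 = 77.89 MPa.
For a solid shaft σ_b = 32M/(πd³) and τ = 16T/(πd³), so the von Mises stress is σ' = (16/πd³)·√(4M²+3T²).
√(4M²+3T²) = √(4×(328000)² + 3×(1.610×10^6)²) = 2.865×10^6 N·mm.
d³ = 16×2.865×10^6/(π×77.89) = 187300 mm³.
d = 57.22 mm.

d = 57.2 mm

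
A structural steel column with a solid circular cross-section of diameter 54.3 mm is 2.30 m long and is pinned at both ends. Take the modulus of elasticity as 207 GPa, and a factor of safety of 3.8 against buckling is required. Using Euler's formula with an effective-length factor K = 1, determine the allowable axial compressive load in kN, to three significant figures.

P_allow = 43.4 kN

I = πd⁴/64 = π×54.3⁴/64 = 426700 mm⁴.
Effective length L_e = KL = 1×2.30 m = 2300 mm.
Euler critical load P_cr = π²EI/L_e² = π²×207000×426700/2300² = 164800 N.
P_allow = P_cr/n = 164800/3.8 = 43370 N.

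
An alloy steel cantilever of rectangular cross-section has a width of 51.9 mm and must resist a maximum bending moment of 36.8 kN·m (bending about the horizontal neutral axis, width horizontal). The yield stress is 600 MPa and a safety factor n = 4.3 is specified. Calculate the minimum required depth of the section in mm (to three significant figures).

σ_allow = 600/4.3 = 139.5 MPa.
For a rectangular section σ = 6M/(bh²), so h² = 6M/(b σ_allow) = 6×3.6800×10^7/(51.9×139.5) = 30490 mm².
h = 174.6 mm.

h = 175 mm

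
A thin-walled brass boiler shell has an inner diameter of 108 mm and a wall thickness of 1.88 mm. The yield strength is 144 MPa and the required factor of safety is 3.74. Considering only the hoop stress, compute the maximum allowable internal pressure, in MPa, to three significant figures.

p_allow = 1.34 MPa

σ_allow = 144/3.74 = 38.50 MPa.
σ_h = pD/(2t) → p_allow = 2σ_allow t/D = 2×38.50×1.88/108 = 1.340 MPa.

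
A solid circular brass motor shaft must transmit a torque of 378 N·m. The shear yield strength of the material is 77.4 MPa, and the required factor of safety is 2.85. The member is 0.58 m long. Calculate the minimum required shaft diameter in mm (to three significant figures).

d = 41.4 mm

Allowable shear stress τ_allow = 77.4/2.85 = 27.16 MPa.
For a solid shaft τ = 16T/(πd³), so d³ = 16T/(π τ_allow) = 16×378000/(π×27.16) = 70890 mm³.
d = (70890)^(1/3) = 41.39 mm.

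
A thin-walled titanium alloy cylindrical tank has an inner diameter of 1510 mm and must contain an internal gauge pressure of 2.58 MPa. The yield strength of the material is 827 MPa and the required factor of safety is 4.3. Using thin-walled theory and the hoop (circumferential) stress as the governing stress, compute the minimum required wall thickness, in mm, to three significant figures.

σ_allow = 827/4.3 = 192.3 MPa.
Hoop stress σ_h = pD/(2t), so t = pD/(2σ_allow) = 2.58×1510/(2×192.3) = 10.13 mm.

t = 10.1 mm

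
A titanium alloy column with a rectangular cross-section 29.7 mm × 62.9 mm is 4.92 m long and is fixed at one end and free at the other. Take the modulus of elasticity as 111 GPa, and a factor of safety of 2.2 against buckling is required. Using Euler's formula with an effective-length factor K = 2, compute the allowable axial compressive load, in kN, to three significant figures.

Buckling occurs about the weak axis: I_min = h·b³/12 = 62.9×29.7³/12 = 137300 mm⁴ (b = 29.7 mm is the smaller dimension).
Effective length L_e = KL = 2×4.92 m = 9840 mm.
Euler critical load P_cr = π²EI/L_e² = π²×111000×137300/9840² = 1554 N.
P_allow = P_cr/n = 1554/2.2 = 706.2 N.

P_allow = 0.706 kN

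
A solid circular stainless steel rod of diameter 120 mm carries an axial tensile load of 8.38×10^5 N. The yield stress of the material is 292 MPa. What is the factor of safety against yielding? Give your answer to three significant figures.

A = πd²/4 = 11310 mm².
σ = F/A = 838000/11310 = 74.10 MPa.
n = 292/74.10 = 3.941.

n = 3.94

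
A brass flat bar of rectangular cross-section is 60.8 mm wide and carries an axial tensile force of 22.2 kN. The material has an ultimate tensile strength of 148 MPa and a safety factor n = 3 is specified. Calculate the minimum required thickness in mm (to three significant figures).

t = 7.40 mm

σ_allow = 148/3 = 49.33 MPa.
Required area A = F/σ_allow = 22200/49.33 = 450.0 mm².
t = A/w = 450.0/60.8 = 7.401 mm.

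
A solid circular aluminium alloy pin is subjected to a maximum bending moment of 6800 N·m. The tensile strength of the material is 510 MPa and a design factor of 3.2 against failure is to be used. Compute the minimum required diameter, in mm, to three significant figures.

σ_allow = 510/3.2 = 159.4 MPa.
For a solid circular section σ = 32M/(πd³), so d³ = 32M/(π σ_allow) = 32×6800000/(π×159.4) = 434600 mm³.
d = 75.75 mm.

d = 75.7 mm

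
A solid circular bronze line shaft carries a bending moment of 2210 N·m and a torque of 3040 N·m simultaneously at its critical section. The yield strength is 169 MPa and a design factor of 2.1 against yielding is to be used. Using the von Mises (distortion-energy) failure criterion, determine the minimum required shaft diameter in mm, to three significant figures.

σ_allow = σ_y/n = 169/2.1 = 80.48 MPa.
For a solid shaft σ_b = 32M/(πd³) and τ = 16T/(πd³), so the von Mises stress is σ' = (16/πd³)·√(4M²+3T²).
√(4M²+3T²) = √(4×(2.210×10^6)² + 3×(3.040×10^6)²) = 6.875×10^6 N·mm.
d³ = 16×6.875×10^6/(π×80.48) = 435100 mm³.
d = 75.77 mm.

d = 75.8 mm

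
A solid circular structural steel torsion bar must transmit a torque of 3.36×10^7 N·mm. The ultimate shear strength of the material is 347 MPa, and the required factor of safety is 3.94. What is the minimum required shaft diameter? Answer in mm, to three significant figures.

d = 125 mm

Allowable shear stress τ_allow = 347/3.94 = 88.07 MPa.
For a solid shaft τ = 16T/(πd³), so d³ = 16T/(π τ_allow) = 16×3.3600×10^7/(π×88.07) = 1.943×10^6 mm³.
d = (1.943×10^6)^(1/3) = 124.8 mm.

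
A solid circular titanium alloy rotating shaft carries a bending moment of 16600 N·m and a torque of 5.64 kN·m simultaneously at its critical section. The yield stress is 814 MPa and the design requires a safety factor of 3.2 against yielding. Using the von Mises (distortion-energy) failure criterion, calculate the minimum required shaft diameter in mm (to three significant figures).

σ_allow = σ_y/n = 814/3.2 = 254.4 MPa.
For a solid shaft σ_b = 32M/(πd³) and τ = 16T/(πd³), so the von Mises stress is σ' = (16/πd³)·√(4M²+3T²).
√(4M²+3T²) = √(4×(1.660×10^7)² + 3×(5.640×10^6)²) = 3.461×10^7 N·mm.
d³ = 16×3.461×10^7/(π×254.4) = 692900 mm³.
d = 88.49 mm.

d = 88.5 mm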